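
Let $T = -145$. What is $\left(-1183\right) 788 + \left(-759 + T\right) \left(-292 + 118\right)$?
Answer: $-774908$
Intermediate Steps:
$\left(-1183\right) 788 + \left(-759 + T\right) \left(-292 + 118\right) = \left(-1183\right) 788 + \left(-759 - 145\right) \left(-292 + 118\right) = -932204 - -157296 = -932204 + 157296 = -774908$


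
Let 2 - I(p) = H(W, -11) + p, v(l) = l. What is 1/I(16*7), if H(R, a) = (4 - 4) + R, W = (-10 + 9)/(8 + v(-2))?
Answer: -6/659 ≈ -0.0091047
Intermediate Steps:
W = -1/6 (W = (-10 + 9)/(8 - 2) = -1/6 ≈ -0.16667)
H(R, a) = R (H(R, a) = 0 + R = R)
I(p) = 13/6 - p (I(p) = 2 - (-1/6 + p) = 2 + (1/6 - p) = 13/6 - p)
1/I(16*7) = 1/(13/6 - 16*7) = 1/(13/6 - 1*112) = 1/(13/6 - 112) = 1/(-659/6) = -6/659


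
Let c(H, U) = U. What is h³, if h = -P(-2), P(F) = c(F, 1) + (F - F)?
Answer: -1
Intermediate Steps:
P(F) = 1 (P(F) = 1 + (F - F) = 1 + 0 = 1)
h = -1 (h = -1*1 = -1)
h³ = (-1)³ = -1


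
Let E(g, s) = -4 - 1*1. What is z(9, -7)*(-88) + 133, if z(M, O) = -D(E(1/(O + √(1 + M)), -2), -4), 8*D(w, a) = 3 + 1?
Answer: 177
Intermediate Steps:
E(g, s) = -5 (E(g, s) = -4 - 1 = -5)
D(w, a) = ½ (D(w, a) = (3 + 1)/8 = (⅛)*4 = ½)
z(M, O) = -½ (z(M, O) = -1*½ = -½)
z(9, -7)*(-88) + 133 = -½*(-88) + 133 = 44 + 133 = 177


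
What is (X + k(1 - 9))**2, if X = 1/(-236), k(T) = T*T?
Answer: 228100609/55696 ≈ 4095.5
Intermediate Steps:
k(T) = T**2
X = -1/236 ≈ -0.0042373
(X + k(1 - 9))**2 = (-1/236 + (1 - 9)**2)**2 = (-1/236 + (-8)**2)**2 = (-1/236 + 64)**2 = (15103/236)**2 = 228100609/55696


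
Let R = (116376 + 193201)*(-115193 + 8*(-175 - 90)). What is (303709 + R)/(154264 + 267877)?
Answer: -36317102892/422141 ≈ -86031.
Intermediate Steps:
R = -36317406601 (R = 309577*(-115193 + 8*(-265)) = 309577*(-115193 - 2120) = 309577*(-117313) = -36317406601)
(303709 + R)/(154264 + 267877) = (303709 - 36317406601)/(154264 + 267877) = -36317102892/422141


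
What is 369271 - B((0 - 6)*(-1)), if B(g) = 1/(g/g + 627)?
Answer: 231902187/628 ≈ 3.6927e+5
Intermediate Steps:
B(g) = 1/628 (B(g) = 1/(1 + 627) = 1/628)
369271 - B((0 - 6)*(-1)) = 369271 - 1*1/628 = 369271 - 1/628 = 231902187/628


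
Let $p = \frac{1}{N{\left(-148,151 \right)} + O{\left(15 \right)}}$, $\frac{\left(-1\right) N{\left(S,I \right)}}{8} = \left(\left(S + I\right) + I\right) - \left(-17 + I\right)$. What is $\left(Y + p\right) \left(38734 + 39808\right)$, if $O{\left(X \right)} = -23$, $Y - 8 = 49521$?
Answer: $\frac{711889450852}{183} \approx 3.8901 \cdot 10^{9}$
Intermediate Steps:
$Y = 49529$ ($Y = 8 + 49521 = 49529$)
$N{\left(S,I \right)} = -136 - 8 I - 8 S$ ($N{\left(S,I \right)} = - 8 \left(\left(\left(S + I\right) + I\right) - \left(-17 + I\right)\right) = - 8 \left(\left(\left(I + S\right) + I\right) - \left(-17 + I\right)\right) = - 8 \left(\left(S + 2 I\right) - \left(-17 + I\right)\right) = - 8 \left(17 + I + S\right) = -136 - 8 I - 8 S$)
$p = - \frac{1}{183}$ ($p = \frac{1}{\left(-136 - 1208 - -1184\right) - 23} = \frac{1}{\left(-136 - 1208 + 1184\right) - 23} = \frac{1}{-160 - 23} = \frac{1}{-183} = - \frac{1}{183} \approx -0.0054645$)
$\left(Y + p\right) \left(38734 + 39808\right) = \left(49529 - \frac{1}{183}\right) \left(38734 + 39808\right) = \frac{9063806}{183} \cdot 78542 = \frac{711889450852}{183}$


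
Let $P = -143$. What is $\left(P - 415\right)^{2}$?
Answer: $311364$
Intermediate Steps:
$\left(P - 415\right)^{2} = \left(-143 - 415\right)^{2} = \left(-558\right)^{2} = 311364$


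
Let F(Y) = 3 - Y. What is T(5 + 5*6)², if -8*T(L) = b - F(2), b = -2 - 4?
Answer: 49/64 ≈ 0.76563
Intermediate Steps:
b = -6
T(L) = 7/8 (T(L) = -(-6 - (3 - 1*2))/8 = -(-6 - (3 - 2))/8 = -(-6 - 1*1)/8 = -(-6 - 1)/8 = -⅛*(-7) = 7/8)
T(5 + 5*6)² = (7/8)² = 49/64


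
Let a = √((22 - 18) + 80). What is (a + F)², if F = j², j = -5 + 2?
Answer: 165 + 36*√21 ≈ 329.97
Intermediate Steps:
j = -3
F = 9 (F = (-3)² = 9)
a = 2*√21 (a = √(4 + 80) = √84 = 2*√21 ≈ 9.1651)
(a + F)² = (2*√21 + 9)² = (9 + 2*√21)²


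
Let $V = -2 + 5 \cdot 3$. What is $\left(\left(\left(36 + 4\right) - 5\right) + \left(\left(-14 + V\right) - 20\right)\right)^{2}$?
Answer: $196$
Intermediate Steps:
$V = 13$ ($V = -2 + 15 = 13$)
$\left(\left(\left(36 + 4\right) - 5\right) + \left(\left(-14 + V\right) - 20\right)\right)^{2} = \left(\left(\left(36 + 4\right) - 5\right) + \left(\left(-14 + 13\right) - 20\right)\right)^{2} = \left(\left(40 - 5\right) - 21\right)^{2} = \left(35 - 21\right)^{2} = 14^{2} = 196$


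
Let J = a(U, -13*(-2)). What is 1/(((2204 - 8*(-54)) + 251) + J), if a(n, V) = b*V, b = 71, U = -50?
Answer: 1/4733 ≈ 0.00021128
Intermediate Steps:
a(n, V) = 71*V
J = 1846 (J = 71*(-13*(-2)) = 71*26 = 1846)
1/(((2204 - 8*(-54)) + 251) + J) = 1/(((2204 - 8*(-54)) + 251) + 1846) = 1/(((2204 + 432) + 251) + 1846) = 1/((2636 + 251) + 1846) = 1/(2887 + 1846) = 1/4733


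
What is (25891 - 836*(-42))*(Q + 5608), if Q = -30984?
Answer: -1548012128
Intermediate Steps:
(25891 - 836*(-42))*(Q + 5608) = (25891 - 836*(-42))*(-30984 + 5608) = (25891 + 35112)*(-25376) = 61003*(-25376) = -1548012128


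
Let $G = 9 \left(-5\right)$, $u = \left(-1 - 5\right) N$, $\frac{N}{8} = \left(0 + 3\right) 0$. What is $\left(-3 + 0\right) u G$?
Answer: $0$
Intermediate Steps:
$N = 0$ ($N = 8 \left(0 + 3\right) 0 = 8 \cdot 3 \cdot 0 = 8 \cdot 0 = 0$)
$u = 0$ ($u = \left(-1 - 5\right) 0 = \left(-6\right) 0 = 0$)
$G = -45$
$\left(-3 + 0\right) u G = \left(-3 + 0\right) 0 \left(-45\right) = \left(-3\right) 0 \left(-45\right) = 0 \left(-45\right) = 0$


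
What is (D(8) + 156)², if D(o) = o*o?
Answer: 48400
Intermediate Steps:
D(o) = o²
(D(8) + 156)² = (8² + 156)² = (64 + 156)² = 220² = 48400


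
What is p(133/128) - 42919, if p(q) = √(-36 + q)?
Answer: -42919 + 5*I*√358/16 ≈ -42919.0 + 5.9128*I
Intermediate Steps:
p(133/128) - 42919 = √(-36 + 133/128) - 42919 = √(-4475/128) - 42919 = 5*I*√358/16 - 42919 = -42919 + 5*I*√358/16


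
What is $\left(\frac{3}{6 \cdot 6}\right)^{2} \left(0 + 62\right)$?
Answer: $\frac{31}{72} \approx 0.43056$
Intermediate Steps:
$\left(\frac{3}{6 \cdot 6}\right)^{2} \left(0 + 62\right) = \left(\frac{3}{36}\right)^{2} \cdot 62 = \left(3 \cdot \frac{1}{36}\right)^{2} \cdot 62 = \left(\frac{1}{12}\right)^{2} \cdot 62 = \frac{1}{144} \cdot 62 = \frac{31}{72}$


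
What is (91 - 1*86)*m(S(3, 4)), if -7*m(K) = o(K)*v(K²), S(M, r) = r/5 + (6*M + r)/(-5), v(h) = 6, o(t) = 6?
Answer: -180/7 ≈ -25.714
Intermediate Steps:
S(M, r) = -6*M/5 (S(M, r) = r*(⅕) + (r + 6*M)*(-⅕) = r/5 + (-6*M/5 - r/5) = -6*M/5)
m(K) = -36/7 (m(K) = -6*6/7 = -⅐*36 = -36/7)
(91 - 1*86)*m(S(3, 4)) = (91 - 1*86)*(-36/7) = (91 - 86)*(-36/7) = 5*(-36/7) = -180/7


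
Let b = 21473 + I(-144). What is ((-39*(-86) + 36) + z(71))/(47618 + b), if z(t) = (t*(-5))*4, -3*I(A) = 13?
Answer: 591/20726 ≈ 0.028515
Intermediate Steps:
I(A) = -13/3 (I(A) = -⅓*13 = -13/3)
z(t) = -20*t (z(t) = -5*t*4 = -20*t)
b = 64406/3 (b = 21473 - 13/3 = 64406/3 ≈ 21469.)
((-39*(-86) + 36) + z(71))/(47618 + b) = ((-39*(-86) + 36) - 20*71)/(47618 + 64406/3) = ((3354 + 36) - 1420)/(207260/3) = (3390 - 1420)*(3/207260) = 1970*(3/207260) = 591/20726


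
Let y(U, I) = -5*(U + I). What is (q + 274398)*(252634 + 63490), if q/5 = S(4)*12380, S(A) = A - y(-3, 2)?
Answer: 67175717752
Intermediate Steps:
y(U, I) = -5*I - 5*U (y(U, I) = -5*(I + U) = -5*I - 5*U)
S(A) = -5 + A (S(A) = A - (-5*2 - 5*(-3)) = A - (-10 + 15) = A - 1*5 = A - 5 = -5 + A)
q = -61900 (q = 5*((-5 + 4)*12380) = 5*(-1*12380) = 5*(-12380) = -61900)
(q + 274398)*(252634 + 63490) = (-61900 + 274398)*(252634 + 63490) = 212498*316124 = 67175717752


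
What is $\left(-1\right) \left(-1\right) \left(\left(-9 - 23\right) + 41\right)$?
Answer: $9$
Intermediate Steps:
$\left(-1\right) \left(-1\right) \left(\left(-9 - 23\right) + 41\right) = 1 \left(-32 + 41\right) = 1 \cdot 9 = 9$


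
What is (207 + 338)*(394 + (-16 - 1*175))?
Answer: 110635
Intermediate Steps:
(207 + 338)*(394 + (-16 - 1*175)) = 545*(394 + (-16 - 175)) = 545*(394 - 191) = 545*203 = 110635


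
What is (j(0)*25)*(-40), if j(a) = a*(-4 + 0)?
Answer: 0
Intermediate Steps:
j(a) = -4*a (j(a) = a*(-4) = -4*a)
(j(0)*25)*(-40) = (-4*0*25)*(-40) = (0*25)*(-40) = 0*(-40) = 0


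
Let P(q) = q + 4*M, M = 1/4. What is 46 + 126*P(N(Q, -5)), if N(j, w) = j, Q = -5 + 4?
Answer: 46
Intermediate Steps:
M = ¼ ≈ 0.25000
Q = -1
P(q) = 1 + q (P(q) = q + 4*(¼) = q + 1 = 1 + q)
46 + 126*P(N(Q, -5)) = 46 + 126*(1 - 1) = 46 + 126*0 = 46 + 0 = 46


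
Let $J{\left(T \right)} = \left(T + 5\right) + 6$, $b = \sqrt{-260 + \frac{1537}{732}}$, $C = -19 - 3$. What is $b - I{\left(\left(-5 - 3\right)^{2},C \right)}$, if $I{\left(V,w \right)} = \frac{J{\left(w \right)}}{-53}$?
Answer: $- \frac{11}{53} + \frac{i \sqrt{34547289}}{366} \approx -0.20755 + 16.059 i$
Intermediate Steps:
$C = -22$ ($C = -19 - 3 = -22$)
$b = \frac{i \sqrt{34547289}}{366}$ ($b = \sqrt{-260 + 1537 \cdot \frac{1}{732}} = \sqrt{-260 + \frac{1537}{732}} = \sqrt{- \frac{188783}{732}} = \frac{i \sqrt{34547289}}{366} \approx 16.059 i$)
$J{\left(T \right)} = 11 + T$ ($J{\left(T \right)} = \left(5 + T\right) + 6 = 11 + T$)
$I{\left(V,w \right)} = - \frac{11}{53} - \frac{w}{53}$ ($I{\left(V,w \right)} = \frac{11 + w}{-53} = \left(11 + w\right) \left(- \frac{1}{53}\right) = - \frac{11}{53} - \frac{w}{53}$)
$b - I{\left(\left(-5 - 3\right)^{2},C \right)} = \frac{i \sqrt{34547289}}{366} - \left(- \frac{11}{53} - - \frac{22}{53}\right) = \frac{i \sqrt{34547289}}{366} - \left(- \frac{11}{53} + \frac{22}{53}\right) = \frac{i \sqrt{34547289}}{366} - \frac{11}{53} = - \frac{11}{53} + \frac{i \sqrt{34547289}}{366}$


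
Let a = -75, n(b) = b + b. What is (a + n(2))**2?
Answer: 5041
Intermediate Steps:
n(b) = 2*b
(a + n(2))**2 = (-75 + 2*2)**2 = (-75 + 4)**2 = (-71)**2 = 5041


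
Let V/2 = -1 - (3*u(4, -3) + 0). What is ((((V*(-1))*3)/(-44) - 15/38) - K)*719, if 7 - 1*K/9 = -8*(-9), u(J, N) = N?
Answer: 176026299/418 ≈ 4.2112e+5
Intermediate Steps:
K = -585 (K = 63 - (-72)*(-9) = 63 - 9*72 = 63 - 648 = -585)
V = 16 (V = 2*(-1 - (3*(-3) + 0)) = 2*(-1 - (-9 + 0)) = 2*(-1 - 1*(-9)) = 2*(-1 + 9) = 2*8 = 16)
((((V*(-1))*3)/(-44) - 15/38) - K)*719 = ((((16*(-1))*3)/(-44) - 15/38) - 1*(-585))*719 = ((-16*3*(-1/44) - 15*1/38) + 585)*719 = ((-48*(-1/44) - 15/38) + 585)*719 = ((12/11 - 15/38) + 585)*719 = (291/418 + 585)*719 = (244821/418)*719 = 176026299/418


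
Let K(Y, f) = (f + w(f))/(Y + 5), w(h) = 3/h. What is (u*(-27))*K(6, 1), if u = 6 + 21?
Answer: -2916/11 ≈ -265.09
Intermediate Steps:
K(Y, f) = (f + 3/f)/(5 + Y) (K(Y, f) = (f + 3/f)/(Y + 5) = (f + 3/f)/(5 + Y))
u = 27
(u*(-27))*K(6, 1) = (27*(-27))*((3 + 1**2)/(1*(5 + 6))) = -729*(3 + 1)/11 = -729*4/11 = -2916/11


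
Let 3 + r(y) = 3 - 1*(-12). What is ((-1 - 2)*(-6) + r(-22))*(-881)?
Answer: -26430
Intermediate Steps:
r(y) = 12 (r(y) = -3 + (3 - 1*(-12)) = -3 + (3 + 12) = -3 + 15 = 12)
((-1 - 2)*(-6) + r(-22))*(-881) = ((-1 - 2)*(-6) + 12)*(-881) = (-3*(-6) + 12)*(-881) = (18 + 12)*(-881) = 30*(-881) = -26430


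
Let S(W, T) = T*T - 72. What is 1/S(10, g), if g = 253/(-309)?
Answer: -95481/6810623 ≈ -0.014019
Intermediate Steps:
g = -253/309 (g = 253*(-1/309) = -253/309 ≈ -0.81877)
S(W, T) = -72 + T² (S(W, T) = T² - 72 = -72 + T²)
1/S(10, g) = 1/(-72 + (-253/309)²) = 1/(-72 + 64009/95481) = 1/(-6810623/95481) = -95481/6810623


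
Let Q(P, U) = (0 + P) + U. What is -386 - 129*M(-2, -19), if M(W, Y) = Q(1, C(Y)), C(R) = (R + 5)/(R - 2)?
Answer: -601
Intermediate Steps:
C(R) = (5 + R)/(-2 + R)
Q(P, U) = P + U
M(W, Y) = 1 + (5 + Y)/(-2 + Y)
-386 - 129*M(-2, -19) = -386 - 129*(3 + 2*(-19))/(-2 - 19) = -386 - 129*(3 - 38)/(-21) = -386 - (-43)*(-35)/7 = -386 - 129*5/3 = -386 - 215 = -601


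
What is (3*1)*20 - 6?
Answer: 54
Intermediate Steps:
(3*1)*20 - 6 = 3*20 - 6 = 60 - 6 = 54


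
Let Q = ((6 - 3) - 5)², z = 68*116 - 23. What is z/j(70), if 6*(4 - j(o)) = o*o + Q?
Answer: -4719/488 ≈ -9.6701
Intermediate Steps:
z = 7865 (z = 7888 - 23 = 7865)
Q = 4 (Q = (3 - 5)² = (-2)² = 4)
j(o) = 10/3 - o²/6 (j(o) = 4 - (o*o + 4)/6 = 4 - (o² + 4)/6 = 4 - (4 + o²)/6 = 4 + (-⅔ - o²/6) = 10/3 - o²/6)
z/j(70) = 7865/(10/3 - ⅙*70²) = 7865/(10/3 - ⅙*4900) = 7865/(10/3 - 2450/3) = 7865/(-2440/3) = 7865*(-3/2440) = -4719/488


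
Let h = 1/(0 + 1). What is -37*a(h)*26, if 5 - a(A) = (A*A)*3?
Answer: -1924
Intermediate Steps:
h = 1 (h = 1/1 = 1)
a(A) = 5 - 3*A² (a(A) = 5 - A*A*3 = 5 - A²*3 = 5 - 3*A²)
-37*a(h)*26 = -37*(5 - 3*1²)*26 = -37*(5 - 3*1)*26 = -37*(5 - 3)*26 = -37*2*26 = -74*26 = -1924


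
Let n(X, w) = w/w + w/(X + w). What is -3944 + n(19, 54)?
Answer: -287785/73 ≈ -3942.3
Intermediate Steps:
n(X, w) = 1 + w/(X + w)
-3944 + n(19, 54) = -3944 + (19 + 2*54)/(19 + 54) = -3944 + (19 + 108)/73 = -3944 + (1/73)*127 = -3944 + 127/73 = -287785/73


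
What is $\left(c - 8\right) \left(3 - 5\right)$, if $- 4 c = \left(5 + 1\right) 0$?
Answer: $16$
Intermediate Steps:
$c = 0$ ($c = - \frac{\left(5 + 1\right) 0}{4} = - \frac{6 \cdot 0}{4} = \left(- \frac{1}{4}\right) 0 = 0$)
$\left(c - 8\right) \left(3 - 5\right) = \left(0 - 8\right) \left(3 - 5\right) = - 8 \left(3 - 5\right) = \left(-8\right) \left(-2\right) = 16$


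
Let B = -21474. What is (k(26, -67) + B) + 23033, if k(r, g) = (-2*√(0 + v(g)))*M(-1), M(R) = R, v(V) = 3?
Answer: 1559 + 2*√3 ≈ 1562.5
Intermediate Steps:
k(r, g) = 2*√3 (k(r, g) = -2*√(0 + 3)*(-1) = -2*√3*(-1) = 2*√3)
(k(26, -67) + B) + 23033 = (2*√3 - 21474) + 23033 = (-21474 + 2*√3) + 23033 = 1559 + 2*√3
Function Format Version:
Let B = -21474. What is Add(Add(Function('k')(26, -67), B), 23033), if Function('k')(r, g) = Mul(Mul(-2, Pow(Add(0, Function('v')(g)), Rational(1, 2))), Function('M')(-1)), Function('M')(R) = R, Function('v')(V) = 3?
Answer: Add(1559, Mul(2, Pow(3, Rational(1, 2)))) ≈ 1562.5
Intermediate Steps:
Function('k')(r, g) = Mul(2, Pow(3, Rational(1, 2))) (Function('k')(r, g) = Mul(Mul(-2, Pow(Add(0, 3), Rational(1, 2))), -1) = Mul(Mul(-2, Pow(3, Rational(1, 2))), -1) = Mul(2, Pow(3, Rational(1, 2))))
Add(Add(Function('k')(26, -67), B), 23033) = Add(Add(Mul(2, Pow(3, Rational(1, 2))), -21474), 23033) = Add(Add(-21474, Mul(2, Pow(3, Rational(1, 2)))), 23033) = Add(1559, Mul(2, Pow(3, Rational(1, 2))))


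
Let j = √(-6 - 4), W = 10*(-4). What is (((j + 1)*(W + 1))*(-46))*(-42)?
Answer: -75348 - 75348*I*√10 ≈ -75348.0 - 2.3827e+5*I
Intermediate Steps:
W = -40
j = I*√10 (j = √(-10) = I*√10 ≈ 3.1623*I)
(((j + 1)*(W + 1))*(-46))*(-42) = (((I*√10 + 1)*(-40 + 1))*(-46))*(-42) = (((1 + I*√10)*(-39))*(-46))*(-42) = ((-39 - 39*I*√10)*(-46))*(-42) = (1794 + 1794*I*√10)*(-42) = -75348 - 75348*I*√10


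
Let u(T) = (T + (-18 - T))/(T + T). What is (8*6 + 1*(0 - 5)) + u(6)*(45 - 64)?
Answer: 143/2 ≈ 71.500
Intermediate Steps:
u(T) = -9/T (u(T) = -18*1/(2*T) = -9/T)
(8*6 + 1*(0 - 5)) + u(6)*(45 - 64) = (8*6 + 1*(0 - 5)) + (-9/6)*(45 - 64) = (48 + 1*(-5)) - 9*⅙*(-19) = (48 - 5) - 3/2*(-19) = 43 + 57/2 = 143/2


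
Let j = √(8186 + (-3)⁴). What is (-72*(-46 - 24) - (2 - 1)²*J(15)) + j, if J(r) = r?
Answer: 5025 + √8267 ≈ 5115.9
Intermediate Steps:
j = √8267 (j = √(8186 + 81) = √8267 ≈ 90.923)
(-72*(-46 - 24) - (2 - 1)²*J(15)) + j = (-72*(-46 - 24) - (2 - 1)²*15) + √8267 = (-72*(-70) - 1²*15) + √8267 = (5040 - 15) + √8267 = 5025 + √8267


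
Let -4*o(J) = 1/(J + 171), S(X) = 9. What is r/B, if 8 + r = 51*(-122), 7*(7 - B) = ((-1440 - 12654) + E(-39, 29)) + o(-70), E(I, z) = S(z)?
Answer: -17618440/5710137 ≈ -3.0855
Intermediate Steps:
E(I, z) = 9
o(J) = -1/(4*(171 + J)) (o(J) = -1/(4*(J + 171)) = -1/(4*(171 + J)))
B = 5710137/2828 (B = 7 - (((-1440 - 12654) + 9) - 1/(684 + 4*(-70)))/7 = 7 - ((-14094 + 9) - 1/(684 - 280))/7 = 7 - (-14085 - 1/404)/7 = 7 - ⅐*(-5690341/404) = 7 + 5690341/2828 = 5710137/2828 ≈ 2019.1)
r = -6230 (r = -8 + 51*(-122) = -8 - 6222 = -6230)
r/B = -6230/5710137/2828 = -6230*2828/5710137 = -17618440/5710137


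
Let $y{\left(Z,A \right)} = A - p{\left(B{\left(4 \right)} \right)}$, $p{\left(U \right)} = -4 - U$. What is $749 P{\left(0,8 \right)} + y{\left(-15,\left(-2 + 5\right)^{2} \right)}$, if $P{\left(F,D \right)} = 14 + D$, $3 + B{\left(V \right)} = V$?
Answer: $16492$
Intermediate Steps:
$B{\left(V \right)} = -3 + V$
$y{\left(Z,A \right)} = 5 + A$ ($y{\left(Z,A \right)} = A - \left(-4 - \left(-3 + 4\right)\right) = A - \left(-4 - 1\right) = A - -5 = A + 5 = 5 + A$)
$749 P{\left(0,8 \right)} + y{\left(-15,\left(-2 + 5\right)^{2} \right)} = 749 \left(14 + 8\right) + \left(5 + \left(-2 + 5\right)^{2}\right) = 749 \cdot 22 + \left(5 + 3^{2}\right) = 16478 + \left(5 + 9\right) = 16478 + 14 = 16492$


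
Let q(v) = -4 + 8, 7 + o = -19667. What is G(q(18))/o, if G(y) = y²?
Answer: -8/9837 ≈ -0.00081326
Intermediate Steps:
o = -19674 (o = -7 - 19667 = -19674)
q(v) = 4
G(q(18))/o = 4²/(-19674) = 16*(-1/19674) = -8/9837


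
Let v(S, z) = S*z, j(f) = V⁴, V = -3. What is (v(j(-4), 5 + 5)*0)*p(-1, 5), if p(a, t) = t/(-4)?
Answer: 0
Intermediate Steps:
j(f) = 81 (j(f) = (-3)⁴ = 81)
p(a, t) = -t/4 (p(a, t) = t*(-¼) = -t/4)
(v(j(-4), 5 + 5)*0)*p(-1, 5) = ((81*(5 + 5))*0)*(-¼*5) = ((81*10)*0)*(-5/4) = (810*0)*(-5/4) = 0*(-5/4) = 0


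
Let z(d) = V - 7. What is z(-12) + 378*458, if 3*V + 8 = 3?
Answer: 519346/3 ≈ 1.7312e+5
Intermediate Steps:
V = -5/3 (V = -8/3 + (⅓)*3 = -8/3 + 1 = -5/3 ≈ -1.6667)
z(d) = -26/3 (z(d) = -5/3 - 7 = -26/3)
z(-12) + 378*458 = -26/3 + 378*458 = -26/3 + 173124 = 519346/3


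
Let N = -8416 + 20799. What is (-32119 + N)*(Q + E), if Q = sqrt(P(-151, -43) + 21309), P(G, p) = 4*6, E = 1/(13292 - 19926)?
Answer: 9868/3317 - 19736*sqrt(21333) ≈ -2.8826e+6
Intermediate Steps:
N = 12383
E = -1/6634 (E = 1/(-6634) = -1/6634 ≈ -0.00015074)
P(G, p) = 24
Q = sqrt(21333) (Q = sqrt(24 + 21309) = sqrt(21333) ≈ 146.06)
(-32119 + N)*(Q + E) = (-32119 + 12383)*(sqrt(21333) - 1/6634) = -19736*(-1/6634 + sqrt(21333)) = 9868/3317 - 19736*sqrt(21333)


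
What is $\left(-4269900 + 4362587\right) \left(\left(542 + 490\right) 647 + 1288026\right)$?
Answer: $181270746510$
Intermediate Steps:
$\left(-4269900 + 4362587\right) \left(\left(542 + 490\right) 647 + 1288026\right) = 92687 \left(1032 \cdot 647 + 1288026\right) = 92687 \left(667704 + 1288026\right) = 92687 \cdot 1955730 = 181270746510$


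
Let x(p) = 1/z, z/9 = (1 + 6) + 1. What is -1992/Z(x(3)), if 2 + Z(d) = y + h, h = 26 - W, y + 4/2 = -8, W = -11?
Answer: -1992/25 ≈ -79.680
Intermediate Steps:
y = -10 (y = -2 - 8 = -10)
z = 72 (z = 9*((1 + 6) + 1) = 9*(7 + 1) = 9*8 = 72)
h = 37 (h = 26 - 1*(-11) = 26 + 11 = 37)
x(p) = 1/72
Z(d) = 25 (Z(d) = -2 + (-10 + 37) = -2 + 27 = 25)
-1992/Z(x(3)) = -1992/25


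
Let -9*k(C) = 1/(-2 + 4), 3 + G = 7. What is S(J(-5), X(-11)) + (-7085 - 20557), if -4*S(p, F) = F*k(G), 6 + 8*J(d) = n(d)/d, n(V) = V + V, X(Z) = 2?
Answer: -995111/36 ≈ -27642.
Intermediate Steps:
G = 4 (G = -3 + 7 = 4)
n(V) = 2*V
k(C) = -1/18 (k(C) = -1/(9*(-2 + 4)) = -⅑/2 = -⅑*½ = -1/18)
J(d) = -½ (J(d) = -¾ + ((2*d)/d)/8 = -¾ + (⅛)*2 = -¾ + ¼ = -½)
S(p, F) = F/72 (S(p, F) = -F*(-1)/(4*18) = -(-1)*F/72 = F/72)
S(J(-5), X(-11)) + (-7085 - 20557) = (1/72)*2 + (-7085 - 20557) = 1/36 - 27642 = -995111/36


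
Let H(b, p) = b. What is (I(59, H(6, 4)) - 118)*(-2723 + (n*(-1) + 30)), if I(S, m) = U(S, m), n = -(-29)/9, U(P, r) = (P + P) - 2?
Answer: 48532/9 ≈ 5392.4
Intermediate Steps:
U(P, r) = -2 + 2*P (U(P, r) = 2*P - 2 = -2 + 2*P)
n = 29/9 (n = -(-29)/9 = -1*(-29/9) = 29/9 ≈ 3.2222)
I(S, m) = -2 + 2*S
(I(59, H(6, 4)) - 118)*(-2723 + (n*(-1) + 30)) = ((-2 + 2*59) - 118)*(-2723 + ((29/9)*(-1) + 30)) = ((-2 + 118) - 118)*(-2723 + (-29/9 + 30)) = (116 - 118)*(-2723 + 241/9) = -2*(-24266/9) = 48532/9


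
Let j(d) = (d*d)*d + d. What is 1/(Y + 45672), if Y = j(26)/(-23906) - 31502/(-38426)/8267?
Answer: 1898541260063/86708778720970368 ≈ 2.1896e-5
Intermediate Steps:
j(d) = d + d**3 (j(d) = d**2*d + d = d**3 + d = d + d**3)
Y = -1397708626968/1898541260063 (Y = (26 + 26**3)/(-23906) - 31502/(-38426)/8267 = (26 + 17576)*(-1/23906) - 31502*(-1/38426)*(1/8267) = 17602*(-1/23906) + (15751/19213)*(1/8267) = -8801/11953 + 15751/158833871 = -1397708626968/1898541260063 ≈ -0.73620)
1/(Y + 45672) = 1/(-1397708626968/1898541260063 + 45672) = 1/(86708778720970368/1898541260063) = 1898541260063/86708778720970368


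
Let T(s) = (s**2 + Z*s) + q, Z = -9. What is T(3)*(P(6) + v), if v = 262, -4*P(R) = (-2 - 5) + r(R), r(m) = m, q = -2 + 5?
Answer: -15735/4 ≈ -3933.8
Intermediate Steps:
q = 3
P(R) = 7/4 - R/4 (P(R) = -((-2 - 5) + R)/4 = -(-7 + R)/4 = 7/4 - R/4)
T(s) = 3 + s**2 - 9*s (T(s) = (s**2 - 9*s) + 3 = 3 + s**2 - 9*s)
T(3)*(P(6) + v) = (3 + 3**2 - 9*3)*((7/4 - 1/4*6) + 262) = (3 + 9 - 27)*((7/4 - 3/2) + 262) = -15*(1/4 + 262) = -15*1049/4 = -15735/4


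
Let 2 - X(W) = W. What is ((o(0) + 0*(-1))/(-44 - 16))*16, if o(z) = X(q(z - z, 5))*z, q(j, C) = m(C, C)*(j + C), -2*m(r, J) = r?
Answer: 0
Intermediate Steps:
m(r, J) = -r/2
q(j, C) = -C*(C + j)/2 (q(j, C) = (-C/2)*(j + C) = (-C/2)*(C + j) = -C*(C + j)/2)
X(W) = 2 - W
o(z) = 29*z/2 (o(z) = (2 - (-1)*5*(5 + (z - z))/2)*z = (2 - (-1)*5*(5 + 0)/2)*z = (2 - (-1)*5*5/2)*z = (2 - 1*(-25/2))*z = (2 + 25/2)*z = 29*z/2)
((o(0) + 0*(-1))/(-44 - 16))*16 = (((29/2)*0 + 0*(-1))/(-44 - 16))*16 = ((0 + 0)/(-60))*16 = -1/60*0*16 = 0*16 = 0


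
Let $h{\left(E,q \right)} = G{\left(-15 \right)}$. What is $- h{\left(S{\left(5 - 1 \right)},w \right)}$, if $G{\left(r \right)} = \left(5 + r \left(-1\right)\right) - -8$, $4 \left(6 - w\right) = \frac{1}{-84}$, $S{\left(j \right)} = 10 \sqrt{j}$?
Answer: $-28$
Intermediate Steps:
$w = \frac{2017}{336}$ ($w = 6 - \frac{1}{4 \left(-84\right)} = 6 - - \frac{1}{336} = 6 + \frac{1}{336} = \frac{2017}{336} \approx 6.003$)
$G{\left(r \right)} = 13 - r$ ($G{\left(r \right)} = \left(5 - r\right) + 8 = 13 - r$)
$h{\left(E,q \right)} = 28$ ($h{\left(E,q \right)} = 13 - -15 = 13 + 15 = 28$)
$- h{\left(S{\left(5 - 1 \right)},w \right)} = \left(-1\right) 28 = -28$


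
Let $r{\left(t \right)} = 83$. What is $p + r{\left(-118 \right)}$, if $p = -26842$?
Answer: $-26759$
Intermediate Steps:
$p + r{\left(-118 \right)} = -26842 + 83 = -26759$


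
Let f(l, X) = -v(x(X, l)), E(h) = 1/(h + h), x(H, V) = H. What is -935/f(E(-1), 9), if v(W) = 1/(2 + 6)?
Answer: 7480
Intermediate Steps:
v(W) = 1/8
E(h) = 1/(2*h)
f(l, X) = -1/8 (f(l, X) = -1*1/8 = -1/8)
-935/f(E(-1), 9) = -935/(-1/8) = -935*(-8) = 7480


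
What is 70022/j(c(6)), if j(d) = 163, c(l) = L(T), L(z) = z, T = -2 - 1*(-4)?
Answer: 70022/163 ≈ 429.58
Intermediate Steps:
T = 2 (T = -2 + 4 = 2)
c(l) = 2
70022/j(c(6)) = 70022/163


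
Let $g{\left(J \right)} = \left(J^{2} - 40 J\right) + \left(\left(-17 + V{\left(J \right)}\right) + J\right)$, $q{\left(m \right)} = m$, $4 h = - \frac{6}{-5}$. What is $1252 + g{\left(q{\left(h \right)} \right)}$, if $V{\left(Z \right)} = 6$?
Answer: $\frac{122939}{100} \approx 1229.4$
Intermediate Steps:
$h = \frac{3}{10}$ ($h = \frac{\left(-6\right) \frac{1}{-5}}{4} = \frac{\left(-6\right) \left(- \frac{1}{5}\right)}{4} = \frac{1}{4} \cdot \frac{6}{5} = \frac{3}{10} \approx 0.3$)
$g{\left(J \right)} = -11 + J^{2} - 39 J$ ($g{\left(J \right)} = \left(J^{2} - 40 J\right) + \left(\left(-17 + 6\right) + J\right) = \left(J^{2} - 40 J\right) + \left(-11 + J\right) = -11 + J^{2} - 39 J$)
$1252 + g{\left(q{\left(h \right)} \right)} = 1252 - \left(\frac{227}{10} - \frac{9}{100}\right) = 1252 - \frac{2261}{100} = \frac{122939}{100}$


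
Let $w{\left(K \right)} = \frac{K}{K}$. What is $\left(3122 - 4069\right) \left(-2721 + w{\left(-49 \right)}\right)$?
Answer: $2575840$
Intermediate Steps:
$w{\left(K \right)} = 1$
$\left(3122 - 4069\right) \left(-2721 + w{\left(-49 \right)}\right) = \left(3122 - 4069\right) \left(-2721 + 1\right) = \left(3122 - 4069\right) \left(-2720\right) = \left(-947\right) \left(-2720\right) = 2575840$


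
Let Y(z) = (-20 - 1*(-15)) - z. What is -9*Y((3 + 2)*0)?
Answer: 45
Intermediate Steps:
Y(z) = -5 - z (Y(z) = (-20 + 15) - z = -5 - z)
-9*Y((3 + 2)*0) = -9*(-5 - (3 + 2)*0) = -9*(-5 - 5*0) = -9*(-5 - 1*0) = -9*(-5 + 0) = -9*(-5) = 45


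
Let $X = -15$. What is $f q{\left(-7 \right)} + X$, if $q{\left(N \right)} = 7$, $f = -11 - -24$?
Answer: $76$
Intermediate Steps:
$f = 13$ ($f = -11 + 24 = 13$)
$f q{\left(-7 \right)} + X = 13 \cdot 7 - 15 = 91 - 15 = 76$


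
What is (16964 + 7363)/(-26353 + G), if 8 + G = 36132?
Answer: 8109/3257 ≈ 2.4897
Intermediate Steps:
G = 36124 (G = -8 + 36132 = 36124)
(16964 + 7363)/(-26353 + G) = (16964 + 7363)/(-26353 + 36124) = 24327/9771 = 24327*(1/9771) = 8109/3257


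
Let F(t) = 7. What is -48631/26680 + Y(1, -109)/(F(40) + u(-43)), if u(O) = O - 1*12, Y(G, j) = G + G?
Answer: -37307/20010 ≈ -1.8644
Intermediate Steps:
Y(G, j) = 2*G
u(O) = -12 + O (u(O) = O - 12 = -12 + O)
-48631/26680 + Y(1, -109)/(F(40) + u(-43)) = -48631/26680 + (2*1)/(7 + (-12 - 43)) = -48631*1/26680 + 2/(7 - 55) = -48631/26680 + 2/(-48) = -48631/26680 + 2*(-1/48) = -48631/26680 - 1/24 = -37307/20010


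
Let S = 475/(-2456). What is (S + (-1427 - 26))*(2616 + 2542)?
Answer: -9204561897/1228 ≈ -7.4956e+6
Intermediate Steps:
S = -475/2456 (S = 475*(-1/2456) = -475/2456 ≈ -0.19340)
(S + (-1427 - 26))*(2616 + 2542) = (-475/2456 + (-1427 - 26))*(2616 + 2542) = (-475/2456 - 1453)*5158 = -3569043/2456*5158 = -9204561897/1228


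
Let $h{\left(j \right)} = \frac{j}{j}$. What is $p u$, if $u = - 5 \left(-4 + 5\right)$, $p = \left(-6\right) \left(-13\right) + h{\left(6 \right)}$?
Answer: $-395$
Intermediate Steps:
$h{\left(j \right)} = 1$
$p = 79$ ($p = \left(-6\right) \left(-13\right) + 1 = 78 + 1 = 79$)
$u = -5$ ($u = \left(-5\right) 1 = -5$)
$p u = 79 \left(-5\right) = -395$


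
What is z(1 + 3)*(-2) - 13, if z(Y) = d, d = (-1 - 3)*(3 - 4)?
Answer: -21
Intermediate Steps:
d = 4 (d = -4*(-1) = 4)
z(Y) = 4
z(1 + 3)*(-2) - 13 = 4*(-2) - 13 = -8 - 13 = -21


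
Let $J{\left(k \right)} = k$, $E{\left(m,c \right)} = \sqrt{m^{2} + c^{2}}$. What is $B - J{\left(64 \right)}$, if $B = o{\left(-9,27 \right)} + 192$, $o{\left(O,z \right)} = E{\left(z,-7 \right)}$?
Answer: $128 + \sqrt{778} \approx 155.89$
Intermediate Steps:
$E{\left(m,c \right)} = \sqrt{c^{2} + m^{2}}$
$o{\left(O,z \right)} = \sqrt{49 + z^{2}}$ ($o{\left(O,z \right)} = \sqrt{\left(-7\right)^{2} + z^{2}} = \sqrt{49 + z^{2}}$)
$B = 192 + \sqrt{778}$ ($B = \sqrt{49 + 27^{2}} + 192 = \sqrt{49 + 729} + 192 = \sqrt{778} + 192 = 192 + \sqrt{778} \approx 219.89$)
$B - J{\left(64 \right)} = \left(192 + \sqrt{778}\right) - 64 = 128 + \sqrt{778}$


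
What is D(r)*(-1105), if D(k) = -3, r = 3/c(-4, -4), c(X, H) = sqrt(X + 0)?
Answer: 3315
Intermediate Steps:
c(X, H) = sqrt(X)
r = -3*I/2 (r = 3/(sqrt(-4)) = 3/((2*I)) = 3*(-I/2) = -3*I/2 ≈ -1.5*I)
D(r)*(-1105) = -3*(-1105) = 3315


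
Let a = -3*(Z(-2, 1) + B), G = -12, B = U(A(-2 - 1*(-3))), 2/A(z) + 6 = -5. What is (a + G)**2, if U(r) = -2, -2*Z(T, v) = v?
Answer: 81/4 ≈ 20.250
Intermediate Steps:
Z(T, v) = -v/2
A(z) = -2/11 (A(z) = 2/(-6 - 5) = 2/(-11) = 2*(-1/11) = -2/11)
B = -2
a = 15/2 (a = -3*(-1/2*1 - 2) = -3*(-1/2 - 2) = -3*(-5/2) = 15/2 ≈ 7.5000)
(a + G)**2 = (15/2 - 12)**2 = (-9/2)**2 = 81/4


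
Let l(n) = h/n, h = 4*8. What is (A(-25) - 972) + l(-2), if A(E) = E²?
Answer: -363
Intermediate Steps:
h = 32
l(n) = 32/n
(A(-25) - 972) + l(-2) = ((-25)² - 972) + 32/(-2) = (625 - 972) + 32*(-½) = -347 - 16 = -363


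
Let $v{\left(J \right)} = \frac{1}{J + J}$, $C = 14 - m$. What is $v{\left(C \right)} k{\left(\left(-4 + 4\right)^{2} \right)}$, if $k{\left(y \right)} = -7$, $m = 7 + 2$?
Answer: $- \frac{7}{10} \approx -0.7$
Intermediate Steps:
$m = 9$
$C = 5$ ($C = 14 - 9 = 5$)
$v{\left(J \right)} = \frac{1}{2 J}$
$v{\left(C \right)} k{\left(\left(-4 + 4\right)^{2} \right)} = \frac{1}{2 \cdot 5} \left(-7\right) = \frac{1}{2} \cdot \frac{1}{5} \left(-7\right) = \frac{1}{10} \left(-7\right) = - \frac{7}{10}$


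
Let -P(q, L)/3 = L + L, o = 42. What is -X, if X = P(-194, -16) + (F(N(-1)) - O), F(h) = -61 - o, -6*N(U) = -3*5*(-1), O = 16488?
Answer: 16495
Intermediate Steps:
P(q, L) = -6*L (P(q, L) = -3*(L + L) = -6*L)
N(U) = -5/2 (N(U) = -(-3*5)*(-1)/6 = -(-5)*(-1)/2 = -⅙*15 = -5/2)
F(h) = -103 (F(h) = -61 - 1*42 = -61 - 42 = -103)
X = -16495 (X = -6*(-16) + (-103 - 1*16488) = 96 + (-103 - 16488) = 96 - 16591 = -16495)
-X = -1*(-16495) = 16495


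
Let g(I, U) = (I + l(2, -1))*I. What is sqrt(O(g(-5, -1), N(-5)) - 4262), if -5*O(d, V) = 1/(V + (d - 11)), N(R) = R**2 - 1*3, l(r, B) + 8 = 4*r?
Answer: I*sqrt(3835805)/30 ≈ 65.284*I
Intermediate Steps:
l(r, B) = -8 + 4*r
g(I, U) = I**2 (g(I, U) = (I + (-8 + 4*2))*I = (I + (-8 + 8))*I = (I + 0)*I = I*I = I**2)
N(R) = -3 + R**2 (N(R) = R**2 - 3 = -3 + R**2)
O(d, V) = -1/(5*(-11 + V + d)) (O(d, V) = -1/(5*(V + (d - 11))) = -1/(5*(V + (-11 + d))) = -1/(5*(-11 + V + d)))
sqrt(O(g(-5, -1), N(-5)) - 4262) = sqrt(-1/(-55 + 5*(-3 + (-5)**2) + 5*(-5)**2) - 4262) = sqrt(-1/(-55 + 5*(-3 + 25) + 5*25) - 4262) = sqrt(-1/(-55 + 5*22 + 125) - 4262) = sqrt(-1/(-55 + 110 + 125) - 4262) = sqrt(-1/180 - 4262) = sqrt(-767161/180) = I*sqrt(3835805)/30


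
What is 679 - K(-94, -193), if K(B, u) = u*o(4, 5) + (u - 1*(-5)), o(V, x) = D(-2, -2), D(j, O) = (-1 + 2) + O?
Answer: 674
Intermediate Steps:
D(j, O) = 1 + O
o(V, x) = -1 (o(V, x) = 1 - 2 = -1)
K(B, u) = 5 (K(B, u) = u*(-1) + (u - 1*(-5)) = -u + (u + 5) = -u + (5 + u) = 5)
679 - K(-94, -193) = 679 - 1*5 = 679 - 5 = 674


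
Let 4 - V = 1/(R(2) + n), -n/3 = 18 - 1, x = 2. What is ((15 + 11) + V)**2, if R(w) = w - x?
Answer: 2343961/2601 ≈ 901.18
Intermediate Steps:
n = -51 (n = -3*(18 - 1) = -3*17 = -51)
R(w) = -2 + w (R(w) = w - 1*2 = w - 2 = -2 + w)
V = 205/51 (V = 4 - 1/((-2 + 2) - 51) = 4 - 1/(0 - 51) = 4 - 1/(-51) = 4 - 1*(-1/51) = 4 + 1/51 = 205/51 ≈ 4.0196)
((15 + 11) + V)**2 = ((15 + 11) + 205/51)**2 = (26 + 205/51)**2 = (1531/51)**2 = 2343961/2601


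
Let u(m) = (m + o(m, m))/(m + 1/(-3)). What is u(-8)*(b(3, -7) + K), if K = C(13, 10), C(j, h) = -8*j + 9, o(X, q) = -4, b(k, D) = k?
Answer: -3312/25 ≈ -132.48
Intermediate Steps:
C(j, h) = 9 - 8*j
K = -95 (K = 9 - 8*13 = 9 - 104 = -95)
u(m) = (-4 + m)/(-1/3 + m) (u(m) = (m - 4)/(m + 1/(-3)) = (-4 + m)/(m - 1/3) = (-4 + m)/(-1/3 + m))
u(-8)*(b(3, -7) + K) = (3*(-4 - 8)/(-1 + 3*(-8)))*(3 - 95) = (3*(-12)/(-1 - 24))*(-92) = (3*(-12)/(-25))*(-92) = (3*(-1/25)*(-12))*(-92) = (36/25)*(-92) = -3312/25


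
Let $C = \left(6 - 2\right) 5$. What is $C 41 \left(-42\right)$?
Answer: $-34440$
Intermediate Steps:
$C = 20$ ($C = 4 \cdot 5 = 20$)
$C 41 \left(-42\right) = 20 \cdot 41 \left(-42\right) = 820 \left(-42\right) = -34440$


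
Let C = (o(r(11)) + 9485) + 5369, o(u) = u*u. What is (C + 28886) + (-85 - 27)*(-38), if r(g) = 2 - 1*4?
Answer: 48000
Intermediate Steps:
r(g) = -2 (r(g) = 2 - 4 = -2)
o(u) = u²
C = 14858 (C = ((-2)² + 9485) + 5369 = (4 + 9485) + 5369 = 9489 + 5369 = 14858)
(C + 28886) + (-85 - 27)*(-38) = (14858 + 28886) + (-85 - 27)*(-38) = 43744 - 112*(-38) = 43744 + 4256 = 48000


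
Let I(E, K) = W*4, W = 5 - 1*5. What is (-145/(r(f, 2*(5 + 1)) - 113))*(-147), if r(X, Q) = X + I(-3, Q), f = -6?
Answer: -3045/17 ≈ -179.12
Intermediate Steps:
W = 0 (W = 5 - 5 = 0)
I(E, K) = 0 (I(E, K) = 0*4 = 0)
r(X, Q) = X (r(X, Q) = X + 0 = X)
(-145/(r(f, 2*(5 + 1)) - 113))*(-147) = (-145/(-6 - 113))*(-147) = (-145/(-119))*(-147) = -1/119*(-145)*(-147) = (145/119)*(-147) = -3045/17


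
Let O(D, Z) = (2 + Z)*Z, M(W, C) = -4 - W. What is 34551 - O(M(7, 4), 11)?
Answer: 34408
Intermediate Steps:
O(D, Z) = Z*(2 + Z)
34551 - O(M(7, 4), 11) = 34551 - 11*(2 + 11) = 34551 - 11*13 = 34551 - 1*143 = 34551 - 143 = 34408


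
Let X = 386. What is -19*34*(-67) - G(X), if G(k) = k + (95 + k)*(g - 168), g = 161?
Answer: 46263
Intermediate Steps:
G(k) = -665 - 6*k (G(k) = k + (95 + k)*(161 - 168) = k + (95 + k)*(-7) = k + (-665 - 7*k) = -665 - 6*k)
-19*34*(-67) - G(X) = -19*34*(-67) - (-665 - 6*386) = -646*(-67) - (-665 - 2316) = 43282 - 1*(-2981) = 43282 + 2981 = 46263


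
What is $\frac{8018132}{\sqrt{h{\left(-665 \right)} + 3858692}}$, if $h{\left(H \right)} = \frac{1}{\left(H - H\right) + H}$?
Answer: $\frac{8018132 \sqrt{1706410069035}}{2566030179} \approx 4081.8$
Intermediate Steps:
$h{\left(H \right)} = \frac{1}{H}$ ($h{\left(H \right)} = \frac{1}{0 + H} = \frac{1}{H}$)
$\frac{8018132}{\sqrt{h{\left(-665 \right)} + 3858692}} = \frac{8018132}{\sqrt{\frac{1}{-665} + 3858692}} = \frac{8018132}{\sqrt{- \frac{1}{665} + 3858692}} = \frac{8018132}{\sqrt{\frac{2566030179}{665}}} = \frac{8018132}{\frac{1}{665} \sqrt{1706410069035}} = 8018132 \frac{\sqrt{1706410069035}}{2566030179} = \frac{8018132 \sqrt{1706410069035}}{2566030179}$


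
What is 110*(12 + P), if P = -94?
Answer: -9020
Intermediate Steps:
110*(12 + P) = 110*(12 - 94) = 110*(-82) = -9020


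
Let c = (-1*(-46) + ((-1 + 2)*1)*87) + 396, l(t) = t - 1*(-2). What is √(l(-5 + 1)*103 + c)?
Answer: √323 ≈ 17.972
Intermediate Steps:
l(t) = 2 + t (l(t) = t + 2 = 2 + t)
c = 529 (c = (46 + (1*1)*87) + 396 = (46 + 1*87) + 396 = (46 + 87) + 396 = 133 + 396 = 529)
√(l(-5 + 1)*103 + c) = √((2 + (-5 + 1))*103 + 529) = √((2 - 4)*103 + 529) = √(-2*103 + 529) = √(-206 + 529) = √323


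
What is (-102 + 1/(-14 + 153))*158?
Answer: -2239966/139 ≈ -16115.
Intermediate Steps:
(-102 + 1/(-14 + 153))*158 = (-102 + 1/139)*158 = -14177/139*158 = -2239966/139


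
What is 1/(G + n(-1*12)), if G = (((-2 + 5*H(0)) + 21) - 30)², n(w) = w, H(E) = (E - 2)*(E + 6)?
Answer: 1/5029 ≈ 0.00019885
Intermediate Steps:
H(E) = (-2 + E)*(6 + E)
G = 5041 (G = (((-2 + 5*(-12 + 0² + 4*0)) + 21) - 30)² = (((-2 + 5*(-12 + 0 + 0)) + 21) - 30)² = (((-2 + 5*(-12)) + 21) - 30)² = (((-2 - 60) + 21) - 30)² = ((-62 + 21) - 30)² = (-41 - 30)² = (-71)² = 5041)
1/(G + n(-1*12)) = 1/(5041 - 1*12) = 1/(5041 - 12) = 1/5029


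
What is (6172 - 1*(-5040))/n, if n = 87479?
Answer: 11212/87479 ≈ 0.12817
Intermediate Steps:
(6172 - 1*(-5040))/n = (6172 - 1*(-5040))/87479 = (6172 + 5040)*(1/87479) = 11212*(1/87479) = 11212/87479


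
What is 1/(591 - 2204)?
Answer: -1/1613 ≈ -0.00061996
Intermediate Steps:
1/(591 - 2204) = 1/(-1613) = -1/1613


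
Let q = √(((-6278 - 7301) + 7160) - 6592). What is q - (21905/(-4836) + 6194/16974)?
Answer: 4382837/1052388 + I*√13011 ≈ 4.1647 + 114.07*I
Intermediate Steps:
q = I*√13011 (q = √((-13579 + 7160) - 6592) = √(-6419 - 6592) = √(-13011) = I*√13011 ≈ 114.07*I)
q - (21905/(-4836) + 6194/16974) = I*√13011 - (21905/(-4836) + 6194/16974) = I*√13011 - (21905*(-1/4836) + 6194*(1/16974)) = I*√13011 - (-1685/372 + 3097/8487) = I*√13011 - 1*(-4382837/1052388) = I*√13011 + 4382837/1052388 = 4382837/1052388 + I*√13011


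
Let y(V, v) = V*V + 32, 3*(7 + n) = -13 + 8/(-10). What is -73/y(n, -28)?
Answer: -1825/4164 ≈ -0.43828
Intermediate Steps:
n = -58/5 (n = -7 + (-13 + 8/(-10))/3 = -7 + (-13 + 8*(-⅒))/3 = -7 + (-13 - ⅘)/3 = -7 + (⅓)*(-69/5) = -7 - 23/5 = -58/5 ≈ -11.600)
y(V, v) = 32 + V² (y(V, v) = V² + 32 = 32 + V²)
-73/y(n, -28) = -73/(32 + (-58/5)²) = -73/(32 + 3364/25) = -73/4164/25 = -73*25/4164 = -1825/4164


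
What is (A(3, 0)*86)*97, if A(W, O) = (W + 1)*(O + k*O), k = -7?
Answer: 0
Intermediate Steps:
A(W, O) = -6*O*(1 + W) (A(W, O) = (W + 1)*(O - 7*O) = (1 + W)*(-6*O) = -6*O*(1 + W))
(A(3, 0)*86)*97 = ((6*0*(-1 - 1*3))*86)*97 = ((6*0*(-1 - 3))*86)*97 = ((6*0*(-4))*86)*97 = (0*86)*97 = 0*97 = 0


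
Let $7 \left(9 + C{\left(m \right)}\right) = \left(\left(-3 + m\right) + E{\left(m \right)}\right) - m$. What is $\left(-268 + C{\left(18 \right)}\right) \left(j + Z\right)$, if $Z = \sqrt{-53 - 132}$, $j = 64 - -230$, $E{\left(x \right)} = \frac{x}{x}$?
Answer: $-81522 - \frac{1941 i \sqrt{185}}{7} \approx -81522.0 - 3771.5 i$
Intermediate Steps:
$E{\left(x \right)} = 1$
$j = 294$ ($j = 64 + 230 = 294$)
$Z = i \sqrt{185}$ ($Z = \sqrt{-185} = i \sqrt{185} \approx 13.601 i$)
$C{\left(m \right)} = - \frac{65}{7}$ ($C{\left(m \right)} = -9 + \frac{\left(\left(-3 + m\right) + 1\right) - m}{7} = -9 + \frac{\left(-2 + m\right) - m}{7} = -9 + \frac{1}{7} \left(-2\right) = -9 - \frac{2}{7} = - \frac{65}{7}$)
$\left(-268 + C{\left(18 \right)}\right) \left(j + Z\right) = \left(-268 - \frac{65}{7}\right) \left(294 + i \sqrt{185}\right) = - \frac{1941 \left(294 + i \sqrt{185}\right)}{7} = -81522 - \frac{1941 i \sqrt{185}}{7}$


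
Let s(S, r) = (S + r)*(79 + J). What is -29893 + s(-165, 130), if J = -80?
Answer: -29858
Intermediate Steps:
s(S, r) = -S - r (s(S, r) = (S + r)*(79 - 80) = (S + r)*(-1) = -S - r)
-29893 + s(-165, 130) = -29893 + (-1*(-165) - 1*130) = -29893 + (165 - 130) = -29893 + 35 = -29858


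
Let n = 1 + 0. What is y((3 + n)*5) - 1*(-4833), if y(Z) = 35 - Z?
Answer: 4848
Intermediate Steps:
n = 1
y((3 + n)*5) - 1*(-4833) = (35 - (3 + 1)*5) - 1*(-4833) = (35 - 4*5) + 4833 = (35 - 1*20) + 4833 = (35 - 20) + 4833 = 15 + 4833 = 4848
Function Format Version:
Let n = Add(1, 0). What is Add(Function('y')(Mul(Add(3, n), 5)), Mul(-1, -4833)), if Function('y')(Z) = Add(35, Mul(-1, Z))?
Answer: 4848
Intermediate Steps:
n = 1
Add(Function('y')(Mul(Add(3, n), 5)), Mul(-1, -4833)) = Add(Add(35, Mul(-1, Mul(Add(3, 1), 5))), Mul(-1, -4833)) = Add(Add(35, Mul(-1, Mul(4, 5))), 4833) = Add(Add(35, Mul(-1, 20)), 4833) = Add(Add(35, -20), 4833) = Add(15, 4833) = 4848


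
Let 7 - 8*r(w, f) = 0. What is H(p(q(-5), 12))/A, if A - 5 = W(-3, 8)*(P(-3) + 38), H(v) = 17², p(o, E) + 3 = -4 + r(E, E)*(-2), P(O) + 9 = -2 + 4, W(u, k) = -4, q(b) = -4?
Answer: -17/7 ≈ -2.4286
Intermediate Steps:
P(O) = -7 (P(O) = -9 + (-2 + 4) = -9 + 2 = -7)
r(w, f) = 7/8 (r(w, f) = 7/8 - ⅛*0 = 7/8 + 0 = 7/8)
p(o, E) = -35/4 (p(o, E) = -3 + (-4 + (7/8)*(-2)) = -3 + (-4 - 7/4) = -3 - 23/4 = -35/4)
H(v) = 289
A = -119 (A = 5 - 4*(-7 + 38) = 5 - 4*31 = 5 - 124 = -119)
H(p(q(-5), 12))/A = 289/(-119) = 289*(-1/119) = -17/7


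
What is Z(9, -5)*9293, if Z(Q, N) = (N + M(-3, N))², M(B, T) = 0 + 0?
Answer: 232325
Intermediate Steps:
M(B, T) = 0
Z(Q, N) = N² (Z(Q, N) = (N + 0)² = N²)
Z(9, -5)*9293 = (-5)²*9293 = 25*9293 = 232325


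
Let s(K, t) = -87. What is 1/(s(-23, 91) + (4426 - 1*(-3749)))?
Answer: 1/8088 ≈ 0.00012364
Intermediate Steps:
1/(s(-23, 91) + (4426 - 1*(-3749))) = 1/(-87 + (4426 - 1*(-3749))) = 1/(-87 + (4426 + 3749)) = 1/(-87 + 8175) = 1/8088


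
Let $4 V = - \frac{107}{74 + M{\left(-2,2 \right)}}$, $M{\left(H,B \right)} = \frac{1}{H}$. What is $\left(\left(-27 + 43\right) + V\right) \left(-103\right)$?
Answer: $- \frac{473491}{294} \approx -1610.5$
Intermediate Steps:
$V = - \frac{107}{294}$ ($V = \frac{\left(-107\right) \frac{1}{74 + \frac{1}{-2}}}{4} = \frac{\left(-107\right) \frac{1}{74 - \frac{1}{2}}}{4} = \frac{\left(-107\right) \frac{1}{\frac{147}{2}}}{4} = \frac{\left(-107\right) \frac{2}{147}}{4} = \frac{1}{4} \left(- \frac{214}{147}\right) = - \frac{107}{294} \approx -0.36395$)
$\left(\left(-27 + 43\right) + V\right) \left(-103\right) = \left(\left(-27 + 43\right) - \frac{107}{294}\right) \left(-103\right) = \left(16 - \frac{107}{294}\right) \left(-103\right) = \frac{4597}{294} \left(-103\right) = - \frac{473491}{294}$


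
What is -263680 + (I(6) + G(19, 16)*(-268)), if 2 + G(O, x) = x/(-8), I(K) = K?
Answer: -262602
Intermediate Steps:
G(O, x) = -2 - x/8 (G(O, x) = -2 + x/(-8) = -2 + x*(-1/8) = -2 - x/8)
-263680 + (I(6) + G(19, 16)*(-268)) = -263680 + (6 + (-2 - 1/8*16)*(-268)) = -263680 + (6 + (-2 - 2)*(-268)) = -263680 + (6 - 4*(-268)) = -263680 + (6 + 1072) = -263680 + 1078 = -262602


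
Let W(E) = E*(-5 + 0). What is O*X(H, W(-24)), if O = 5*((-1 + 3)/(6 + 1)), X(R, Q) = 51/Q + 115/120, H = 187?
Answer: 83/42 ≈ 1.9762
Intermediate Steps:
W(E) = -5*E (W(E) = E*(-5) = -5*E)
X(R, Q) = 23/24 + 51/Q (X(R, Q) = 51/Q + 115*(1/120) = 51/Q + 23/24 = 23/24 + 51/Q)
O = 10/7 (O = 5*(2/7) = 10/7 ≈ 1.4286)
O*X(H, W(-24)) = 10*(23/24 + 51/((-5*(-24))))/7 = 10*(23/24 + 51/120)/7 = 10*(23/24 + 51*(1/120))/7 = 10*(23/24 + 17/40)/7 = (10/7)*(83/60) = 83/42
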